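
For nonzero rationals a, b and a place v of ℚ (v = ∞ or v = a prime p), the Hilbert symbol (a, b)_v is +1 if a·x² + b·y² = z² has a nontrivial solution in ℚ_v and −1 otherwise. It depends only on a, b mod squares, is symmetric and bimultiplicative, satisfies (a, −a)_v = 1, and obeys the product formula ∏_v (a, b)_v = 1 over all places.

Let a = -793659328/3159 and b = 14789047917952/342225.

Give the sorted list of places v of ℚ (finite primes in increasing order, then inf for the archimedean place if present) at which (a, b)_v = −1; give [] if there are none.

[2, 11]

(a, b) ≡ (-273, 22) mod (ℚ^×)²; places V = {2, 3, 5, 7, 11, 13, ∞}.
(a,b)_7: α=1, u≡3; β=2, v≡1 (mod 7); (3|7)=-1, (1|7)=+1; sign (−1)^0·-1^2·+1^1 = +1.
(a,b)_13: α=-1, u≡5; β=-2, v≡10 (mod 13); (5|13)=-1, (10|13)=+1; sign (−1)^0·-1^-2·+1^-1 = +1.
(a,b)_∞: sgn(-273)=−, sgn(22)=+, so +1.
(a,b)_5: α=0, u≡3; β=-2, v≡3 (mod 5); (3|5)=-1, (3|5)=-1; sign (−1)^0·-1^-2·-1^0 = +1.
(a,b)_2: α=6, β=7; u≡7, v≡3 (mod 8); ε(u)ε(v)=1·1, αω(v)=6·1, βω(u)=7·0; sum ≡ 1  ⇒  -1.
(a,b)_11: α=6, u≡7; β=9, v≡6 (mod 11); (7|11)=-1, (6|11)=-1; sign (−1)^0·-1^9·-1^6 = -1.
(a,b)_3: α=-5, u≡2; β=-4, v≡1 (mod 3); (2|3)=-1, (1|3)=+1; sign (−1)^0·-1^-4·+1^-5 = +1.
|Ram(-273, 22)| = 2, even; anisotropic at {2, 11}.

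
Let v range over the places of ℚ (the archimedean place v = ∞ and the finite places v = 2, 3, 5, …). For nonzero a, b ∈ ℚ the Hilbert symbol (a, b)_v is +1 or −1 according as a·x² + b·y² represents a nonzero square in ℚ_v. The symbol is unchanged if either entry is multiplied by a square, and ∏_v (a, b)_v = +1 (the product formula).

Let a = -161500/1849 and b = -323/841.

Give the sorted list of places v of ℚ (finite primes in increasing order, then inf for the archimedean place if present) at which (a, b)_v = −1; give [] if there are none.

Mod squares: a ≡ -1615, b ≡ -323. Check v ∈ {∞, 2, 5, 17, 19, 29, 43}.
v=19: a=19^1·(≡2), b=19^1·(≡8) mod 19; (2|19)=-1, (8|19)=-1; (−1)^{1·1·9}·(-1)^1·(-1)^1 = -1.
v=43: a=43^-2·(≡8), b=43^0·(≡17) mod 43; (8|43)=-1, (17|43)=+1; (−1)^{-2·0·21}·(-1)^0·(+1)^-2 = +1.
v=5: a=5^3·(≡2), b=5^0·(≡2) mod 5; (2|5)=-1, (2|5)=-1; (−1)^{3·0·2}·(-1)^0·(-1)^3 = -1.
v=2: v_2(a)=2, v_2(b)=0; units ≡ 1, 5 (mod 8); ε·ε+αω+βω = 0·0+2·1+0·0 ≡ 0  ⇒  (a,b)_2 = +1.
v=∞: -1615 < 0 and -323 < 0  ⇒  (a,b)_∞ = -1.
v=29: a=29^0·(≡4), b=29^-2·(≡25) mod 29; (4|29)=+1, (25|29)=+1; (−1)^{0·-2·14}·(+1)^-2·(+1)^0 = +1.
v=17: a=17^1·(≡12), b=17^1·(≡4) mod 17; (12|17)=-1, (4|17)=+1; (−1)^{1·1·8}·(-1)^1·(+1)^1 = -1.
|Ram(-1615, -323)| = 4, even; anisotropic at {5, 17, 19, ∞}.

[5, 17, 19, inf]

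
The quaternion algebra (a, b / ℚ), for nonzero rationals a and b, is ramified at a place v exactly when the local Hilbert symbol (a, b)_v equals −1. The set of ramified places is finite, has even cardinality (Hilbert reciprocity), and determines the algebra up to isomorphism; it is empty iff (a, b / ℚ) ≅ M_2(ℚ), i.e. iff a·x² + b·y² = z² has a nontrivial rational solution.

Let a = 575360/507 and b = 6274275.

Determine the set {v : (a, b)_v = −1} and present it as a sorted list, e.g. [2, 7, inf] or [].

Mod squares: a ≡ 26970, b ≡ 250971. Check v ∈ {∞, 2, 3, 5, 7, 13, 17, 19, 29, 31, 37}.
v=∞: 26970 > 0 and 250971 > 0  ⇒  (a,b)_∞ = +1.
v=17: a=17^0·(≡13), b=17^1·(≡5) mod 17; (13|17)=+1, (5|17)=-1; (−1)^{0·1·8}·(+1)^1·(-1)^0 = +1.
v=37: a=37^0·(≡26), b=37^1·(≡4) mod 37; (26|37)=+1, (4|37)=+1; (−1)^{0·1·18}·(+1)^1·(+1)^0 = +1.
v=5: a=5^1·(≡1), b=5^2·(≡1) mod 5; (1|5)=+1, (1|5)=+1; (−1)^{1·2·2}·(+1)^2·(+1)^1 = +1.
v=3: a=3^-1·(≡2), b=3^1·(≡2) mod 3; (2|3)=-1, (2|3)=-1; (−1)^{-1·1·1}·(-1)^1·(-1)^-1 = -1.
v=19: a=19^0·(≡6), b=19^1·(≡5) mod 19; (6|19)=+1, (5|19)=+1; (−1)^{0·1·9}·(+1)^1·(+1)^0 = +1.
v=2: v_2(a)=7, v_2(b)=0; units ≡ 5, 3 (mod 8); ε·ε+αω+βω = 0·1+7·1+0·1 ≡ 1  ⇒  (a,b)_2 = -1.
v=7: a=7^0·(≡3), b=7^1·(≡3) mod 7; (3|7)=-1, (3|7)=-1; (−1)^{0·1·3}·(-1)^1·(-1)^0 = -1.
v=31: a=31^1·(≡2), b=31^0·(≡30) mod 31; (2|31)=+1, (30|31)=-1; (−1)^{1·0·15}·(+1)^0·(-1)^1 = -1.
v=13: a=13^-2·(≡2), b=13^0·(≡7) mod 13; (2|13)=-1, (7|13)=-1; (−1)^{-2·0·6}·(-1)^0·(-1)^-2 = +1.
v=29: a=29^1·(≡21), b=29^0·(≡9) mod 29; (21|29)=-1, (9|29)=+1; (−1)^{1·0·14}·(-1)^0·(+1)^1 = +1.
Ram(26970, 250971) = {2, 3, 7, 31}; no ℚ_2-point on the conic.

[2, 3, 7, 31]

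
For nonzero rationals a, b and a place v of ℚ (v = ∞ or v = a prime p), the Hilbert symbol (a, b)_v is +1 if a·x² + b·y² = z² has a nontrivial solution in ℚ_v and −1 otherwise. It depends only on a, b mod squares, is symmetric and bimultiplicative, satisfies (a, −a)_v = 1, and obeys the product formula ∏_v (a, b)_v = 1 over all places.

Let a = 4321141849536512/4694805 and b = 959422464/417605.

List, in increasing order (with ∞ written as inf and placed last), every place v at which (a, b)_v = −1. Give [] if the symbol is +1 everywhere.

(a, b) ≡ (21057190, 770) mod (ℚ^×)²; places V = {2, 3, 5, 7, 11, 13, 17, 19, 23, 29, 41, ∞}.
(a,b)_17: α=-2, u≡4; β=-4, v≡12 (mod 17); (4|17)=+1, (12|17)=-1; sign (−1)^0·+1^-4·-1^-2 = +1.
(a,b)_3: α=-2, u≡1; β=2, v≡2 (mod 3); (1|3)=+1, (2|3)=-1; sign (−1)^0·+1^2·-1^-2 = +1.
(a,b)_7: α=3, u≡2; β=1, v≡5 (mod 7); (2|7)=+1, (5|7)=-1; sign (−1)^1·+1^1·-1^3 = +1.
(a,b)_11: α=3, u≡1; β=1, v≡3 (mod 11); (1|11)=+1, (3|11)=+1; sign (−1)^1·+1^1·+1^3 = -1.
(a,b)_41: α=1, u≡35; β=0, v≡8 (mod 41); (35|41)=-1, (8|41)=+1; sign (−1)^0·-1^0·+1^1 = +1.
(a,b)_2: α=11, β=13; u≡3, v≡1 (mod 8); ε(u)ε(v)=1·0, αω(v)=11·0, βω(u)=13·1; sum ≡ 1  ⇒  -1.
(a,b)_23: α=1, u≡14; β=0, v≡7 (mod 23); (14|23)=-1, (7|23)=-1; sign (−1)^0·-1^0·-1^1 = -1.
(a,b)_∞: sgn(21057190)=+, sgn(770)=+, so +1.
(a,b)_29: α=1, u≡19; β=0, v≡13 (mod 29); (19|29)=-1, (13|29)=+1; sign (−1)^0·-1^0·+1^1 = +1.
(a,b)_5: α=-1, u≡2; β=-1, v≡4 (mod 5); (2|5)=-1, (4|5)=+1; sign (−1)^0·-1^-1·+1^-1 = -1.
(a,b)_19: α=-2, u≡18; β=0, v≡15 (mod 19); (18|19)=-1, (15|19)=-1; sign (−1)^0·-1^0·-1^-2 = +1.
(a,b)_13: α=2, u≡2; β=2, v≡10 (mod 13); (2|13)=-1, (10|13)=+1; sign (−1)^0·-1^2·+1^2 = +1.
|Ram(21057190, 770)| = 4, even; anisotropic at {2, 5, 11, 23}.

[2, 5, 11, 23]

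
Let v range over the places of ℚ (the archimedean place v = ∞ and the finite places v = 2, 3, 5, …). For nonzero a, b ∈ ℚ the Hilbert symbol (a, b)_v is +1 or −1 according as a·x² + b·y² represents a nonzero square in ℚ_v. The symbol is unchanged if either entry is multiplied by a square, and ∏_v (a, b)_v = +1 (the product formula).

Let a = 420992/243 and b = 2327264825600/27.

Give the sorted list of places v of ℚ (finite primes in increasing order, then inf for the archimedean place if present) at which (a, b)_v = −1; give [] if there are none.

[3, 13, 19, 23]

(a, b) ≡ (19734, 17043) mod (ℚ^×)²; places V = {2, 3, 5, 11, 13, 19, 23, ∞}.
(a,b)_2: α=7, β=8; u≡3, v≡3 (mod 8); ε(u)ε(v)=1·1, αω(v)=7·1, βω(u)=8·1; sum ≡ 0  ⇒  +1.
(a,b)_23: α=1, u≡5; β=3, v≡15 (mod 23); (5|23)=-1, (15|23)=-1; sign (−1)^1·-1^3·-1^1 = -1.
(a,b)_3: α=-5, u≡2; β=-3, v≡2 (mod 3); (2|3)=-1, (2|3)=-1; sign (−1)^1·-1^-3·-1^-5 = -1.
(a,b)_∞: sgn(19734)=+, sgn(17043)=+, so +1.
(a,b)_13: α=1, u≡3; β=1, v≡8 (mod 13); (3|13)=+1, (8|13)=-1; sign (−1)^0·+1^1·-1^1 = -1.
(a,b)_11: α=1, u≡3; β=2, v≡9 (mod 11); (3|11)=+1, (9|11)=+1; sign (−1)^0·+1^2·+1^1 = +1.
(a,b)_5: α=0, u≡4; β=2, v≡2 (mod 5); (4|5)=+1, (2|5)=-1; sign (−1)^0·+1^2·-1^0 = +1.
(a,b)_19: α=0, u≡12; β=1, v≡1 (mod 19); (12|19)=-1, (1|19)=+1; sign (−1)^0·-1^1·+1^0 = -1.
(19734, 17043 / ℚ) ramifies at {3, 13, 19, 23}: a division algebra.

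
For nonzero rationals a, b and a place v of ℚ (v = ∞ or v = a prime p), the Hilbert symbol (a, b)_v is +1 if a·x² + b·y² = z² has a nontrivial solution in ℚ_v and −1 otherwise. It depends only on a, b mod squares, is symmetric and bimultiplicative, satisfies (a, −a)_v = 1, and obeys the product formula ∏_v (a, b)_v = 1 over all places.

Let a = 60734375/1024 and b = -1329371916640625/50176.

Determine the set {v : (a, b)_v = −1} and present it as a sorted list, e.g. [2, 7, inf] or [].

(a, b) ≡ (23, -65) mod (ℚ^×)²; places V = {2, 5, 7, 11, 13, 23, ∞}.
(a,b)_23: α=1, u≡13; β=2, v≡3 (mod 23); (13|23)=+1, (3|23)=+1; sign (−1)^0·+1^2·+1^1 = +1.
(a,b)_13: α=2, u≡12; β=3, v≡2 (mod 13); (12|13)=+1, (2|13)=-1; sign (−1)^0·+1^3·-1^2 = +1.
(a,b)_∞: sgn(23)=+, sgn(-65)=−, so +1.
(a,b)_5: α=6, u≡3; β=7, v≡2 (mod 5); (3|5)=-1, (2|5)=-1; sign (−1)^0·-1^7·-1^6 = -1.
(a,b)_2: α=-10, β=-10; u≡7, v≡7 (mod 8); ε(u)ε(v)=1·1, αω(v)=-10·0, βω(u)=-10·0; sum ≡ 1  ⇒  -1.
(a,b)_7: α=0, u≡1; β=-2, v≡5 (mod 7); (1|7)=+1, (5|7)=-1; sign (−1)^0·+1^-2·-1^0 = +1.
(a,b)_11: α=0, u≡9; β=4, v≡4 (mod 11); (9|11)=+1, (4|11)=+1; sign (−1)^0·+1^4·+1^0 = +1.
|Ram(23, -65)| = 2, even; anisotropic at {2, 5}.

[2, 5]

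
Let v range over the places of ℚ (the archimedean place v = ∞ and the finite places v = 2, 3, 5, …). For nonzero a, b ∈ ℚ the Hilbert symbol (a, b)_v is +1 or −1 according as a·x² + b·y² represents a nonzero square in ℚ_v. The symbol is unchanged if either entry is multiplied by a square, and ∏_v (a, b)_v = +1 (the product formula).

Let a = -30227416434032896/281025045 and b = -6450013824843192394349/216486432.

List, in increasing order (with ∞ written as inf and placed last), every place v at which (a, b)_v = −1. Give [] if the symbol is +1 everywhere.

(a, b) ≡ (-5, -27898) mod (ℚ^×)²; places V = {2, 3, 5, 7, 13, 17, 19, 29, 37, 41, ∞}.
(a,b)_7: α=-4, u≡4; β=0, v≡1 (mod 7); (4|7)=+1, (1|7)=+1; sign (−1)^0·+1^0·+1^-4 = +1.
(a,b)_41: α=2, u≡36; β=4, v≡36 (mod 41); (36|41)=+1, (36|41)=+1; sign (−1)^0·+1^4·+1^2 = +1.
(a,b)_5: α=-1, u≡1; β=0, v≡3 (mod 5); (1|5)=+1, (3|5)=-1; sign (−1)^0·+1^0·-1^-1 = -1.
(a,b)_17: α=-2, u≡14; β=-4, v≡8 (mod 17); (14|17)=-1, (8|17)=+1; sign (−1)^0·-1^-4·+1^-2 = +1.
(a,b)_19: α=2, u≡15; β=0, v≡2 (mod 19); (15|19)=-1, (2|19)=-1; sign (−1)^0·-1^0·-1^2 = +1.
(a,b)_3: α=-4, u≡1; β=-4, v≡2 (mod 3); (1|3)=+1, (2|3)=-1; sign (−1)^0·+1^-4·-1^-4 = +1.
(a,b)_13: α=2, u≡7; β=3, v≡10 (mod 13); (7|13)=-1, (10|13)=+1; sign (−1)^0·-1^3·+1^2 = -1.
(a,b)_2: α=8, β=-5; u≡3, v≡3 (mod 8); ε(u)ε(v)=1·1, αω(v)=8·1, βω(u)=-5·1; sum ≡ 0  ⇒  +1.
(a,b)_37: α=2, u≡8; β=3, v≡6 (mod 37); (8|37)=-1, (6|37)=-1; sign (−1)^0·-1^3·-1^2 = -1.
(a,b)_29: α=2, u≡23; β=5, v≡20 (mod 29); (23|29)=+1, (20|29)=+1; sign (−1)^0·+1^5·+1^2 = +1.
(a,b)_∞: sgn(-5)=−, sgn(-27898)=−, so -1.
(-5, -27898 / ℚ) ramifies at {5, 13, 37, ∞}: a division algebra.

[5, 13, 37, inf]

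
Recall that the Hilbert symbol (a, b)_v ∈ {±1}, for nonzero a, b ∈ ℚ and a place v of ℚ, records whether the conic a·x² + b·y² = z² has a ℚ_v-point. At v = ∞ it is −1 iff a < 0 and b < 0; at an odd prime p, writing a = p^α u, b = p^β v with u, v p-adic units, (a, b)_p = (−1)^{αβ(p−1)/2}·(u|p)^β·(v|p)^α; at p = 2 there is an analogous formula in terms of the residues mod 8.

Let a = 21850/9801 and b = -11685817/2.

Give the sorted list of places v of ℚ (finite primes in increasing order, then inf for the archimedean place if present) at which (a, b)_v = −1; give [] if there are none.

[2, 17, 19, 23]

(a, b) ≡ (874, -193154) mod (ℚ^×)²; places V = {2, 3, 5, 11, 13, 17, 19, 23, ∞}.
(a,b)_3: α=-4, u≡1; β=0, v≡1 (mod 3); (1|3)=+1, (1|3)=+1; sign (−1)^0·+1^0·+1^-4 = +1.
(a,b)_17: α=0, u≡10; β=1, v≡14 (mod 17); (10|17)=-1, (14|17)=-1; sign (−1)^0·-1^1·-1^0 = -1.
(a,b)_11: α=-2, u≡1; β=2, v≡7 (mod 11); (1|11)=+1, (7|11)=-1; sign (−1)^0·+1^2·-1^-2 = +1.
(a,b)_∞: sgn(874)=+, sgn(-193154)=−, so +1.
(a,b)_5: α=2, u≡4; β=0, v≡4 (mod 5); (4|5)=+1, (4|5)=+1; sign (−1)^0·+1^0·+1^2 = +1.
(a,b)_2: α=1, β=-1; u≡5, v≡7 (mod 8); ε(u)ε(v)=0·1, αω(v)=1·0, βω(u)=-1·1; sum ≡ 1  ⇒  -1.
(a,b)_13: α=0, u≡3; β=1, v≡1 (mod 13); (3|13)=+1, (1|13)=+1; sign (−1)^0·+1^1·+1^0 = +1.
(a,b)_19: α=1, u≡3; β=1, v≡3 (mod 19); (3|19)=-1, (3|19)=-1; sign (−1)^1·-1^1·-1^1 = -1.
(a,b)_23: α=1, u≡10; β=1, v≡7 (mod 23); (10|23)=-1, (7|23)=-1; sign (−1)^1·-1^1·-1^1 = -1.
(874, -193154 / ℚ) ramifies at {2, 17, 19, 23}: a division algebra.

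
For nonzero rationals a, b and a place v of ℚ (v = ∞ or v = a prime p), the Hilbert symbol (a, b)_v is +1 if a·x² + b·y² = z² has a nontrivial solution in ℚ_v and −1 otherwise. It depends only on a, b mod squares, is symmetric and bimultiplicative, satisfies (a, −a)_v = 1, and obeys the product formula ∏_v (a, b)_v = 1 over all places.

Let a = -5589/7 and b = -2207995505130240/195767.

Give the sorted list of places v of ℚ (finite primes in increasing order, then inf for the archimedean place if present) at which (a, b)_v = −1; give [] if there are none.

[5, 7, 13, inf]

(a, b) ≡ (-483, -16445) mod (ℚ^×)²; places V = {2, 3, 5, 7, 11, 13, 23, 37, ∞}.
(a,b)_7: α=-1, u≡4; β=4, v≡5 (mod 7); (4|7)=+1, (5|7)=-1; sign (−1)^0·+1^4·-1^-1 = -1.
(a,b)_11: α=0, u≡3; β=-1, v≡1 (mod 11); (3|11)=+1, (1|11)=+1; sign (−1)^0·+1^-1·+1^0 = +1.
(a,b)_∞: sgn(-483)=−, sgn(-16445)=−, so -1.
(a,b)_37: α=0, u≡5; β=-2, v≡31 (mod 37); (5|37)=-1, (31|37)=-1; sign (−1)^0·-1^-2·-1^0 = +1.
(a,b)_2: α=0, β=8; u≡5, v≡3 (mod 8); ε(u)ε(v)=0·1, αω(v)=0·1, βω(u)=8·1; sum ≡ 0  ⇒  +1.
(a,b)_3: α=5, u≡1; β=10, v≡1 (mod 3); (1|3)=+1, (1|3)=+1; sign (−1)^0·+1^10·+1^5 = +1.
(a,b)_13: α=0, u≡2; β=-1, v≡9 (mod 13); (2|13)=-1, (9|13)=+1; sign (−1)^0·-1^-1·+1^0 = -1.
(a,b)_23: α=1, u≡8; β=3, v≡5 (mod 23); (8|23)=+1, (5|23)=-1; sign (−1)^1·+1^3·-1^1 = +1.
(a,b)_5: α=0, u≡3; β=1, v≡1 (mod 5); (3|5)=-1, (1|5)=+1; sign (−1)^0·-1^1·+1^0 = -1.
Ram(-483, -16445) = {5, 7, 13, ∞}; no ℚ_5-point on the conic.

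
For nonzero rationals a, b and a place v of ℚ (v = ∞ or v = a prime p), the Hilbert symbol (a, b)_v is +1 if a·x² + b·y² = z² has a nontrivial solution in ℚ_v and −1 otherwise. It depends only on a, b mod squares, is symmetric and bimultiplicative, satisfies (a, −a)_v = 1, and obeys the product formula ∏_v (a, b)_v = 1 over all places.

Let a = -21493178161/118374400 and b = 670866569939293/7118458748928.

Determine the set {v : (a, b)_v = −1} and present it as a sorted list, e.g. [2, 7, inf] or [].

[13, 47]

Mod squares: a ≡ -1081, b ≡ 28106. Check v ∈ {∞, 2, 3, 5, 7, 13, 17, 23, 47}.
v=17: a=17^-2·(≡11), b=17^-6·(≡14) mod 17; (11|17)=-1, (14|17)=-1; (−1)^{-2·-6·8}·(-1)^-6·(-1)^-2 = +1.
v=∞: -1081 < 0 and 28106 > 0  ⇒  (a,b)_∞ = +1.
v=3: a=3^0·(≡2), b=3^-2·(≡2) mod 3; (2|3)=-1, (2|3)=-1; (−1)^{0·-2·1}·(-1)^-2·(-1)^0 = +1.
v=23: a=23^1·(≡14), b=23^1·(≡6) mod 23; (14|23)=-1, (6|23)=+1; (−1)^{1·1·11}·(-1)^1·(+1)^1 = +1.
v=5: a=5^-2·(≡4), b=5^0·(≡1) mod 5; (4|5)=+1, (1|5)=+1; (−1)^{-2·0·2}·(+1)^0·(+1)^-2 = +1.
v=7: a=7^6·(≡1), b=7^10·(≡2) mod 7; (1|7)=+1, (2|7)=+1; (−1)^{6·10·3}·(+1)^10·(+1)^6 = +1.
v=2: v_2(a)=-14, v_2(b)=-15; units ≡ 7, 5 (mod 8); ε·ε+αω+βω = 1·0+-14·1+-15·0 ≡ 0  ⇒  (a,b)_2 = +1.
v=13: a=13^2·(≡2), b=13^3·(≡3) mod 13; (2|13)=-1, (3|13)=+1; (−1)^{2·3·6}·(-1)^3·(+1)^2 = -1.
v=47: a=47^1·(≡25), b=47^1·(≡32) mod 47; (25|47)=+1, (32|47)=+1; (−1)^{1·1·23}·(+1)^1·(+1)^1 = -1.
Ram(-1081, 28106) = {13, 47}; no ℚ_13-point on the conic.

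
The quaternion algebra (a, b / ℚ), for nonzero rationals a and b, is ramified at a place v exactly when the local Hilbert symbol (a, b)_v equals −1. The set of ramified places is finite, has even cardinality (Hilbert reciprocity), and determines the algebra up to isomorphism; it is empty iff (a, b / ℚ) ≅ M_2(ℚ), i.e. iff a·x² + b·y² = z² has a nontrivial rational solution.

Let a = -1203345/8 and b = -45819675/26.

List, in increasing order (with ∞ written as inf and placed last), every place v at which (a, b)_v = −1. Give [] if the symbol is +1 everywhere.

[5, inf]

(a, b) ≡ (-2210, -4862) mod (ℚ^×)²; places V = {2, 3, 5, 11, 13, 17, ∞}.
(a,b)_3: α=2, u≡1; β=4, v≡1 (mod 3); (1|3)=+1, (1|3)=+1; sign (−1)^0·+1^4·+1^2 = +1.
(a,b)_13: α=1, u≡1; β=-1, v≡4 (mod 13); (1|13)=+1, (4|13)=+1; sign (−1)^0·+1^-1·+1^1 = +1.
(a,b)_5: α=1, u≡2; β=2, v≡3 (mod 5); (2|5)=-1, (3|5)=-1; sign (−1)^0·-1^2·-1^1 = -1.
(a,b)_2: α=-3, β=-1; u≡7, v≡1 (mod 8); ε(u)ε(v)=1·0, αω(v)=-3·0, βω(u)=-1·0; sum ≡ 0  ⇒  +1.
(a,b)_11: α=2, u≡4; β=3, v≡4 (mod 11); (4|11)=+1, (4|11)=+1; sign (−1)^0·+1^3·+1^2 = +1.
(a,b)_∞: sgn(-2210)=−, sgn(-4862)=−, so -1.
(a,b)_17: α=1, u≡11; β=1, v≡14 (mod 17); (11|17)=-1, (14|17)=-1; sign (−1)^0·-1^1·-1^1 = +1.
Ram(-2210, -4862) = {5, ∞}; no ℚ_5-point on the conic.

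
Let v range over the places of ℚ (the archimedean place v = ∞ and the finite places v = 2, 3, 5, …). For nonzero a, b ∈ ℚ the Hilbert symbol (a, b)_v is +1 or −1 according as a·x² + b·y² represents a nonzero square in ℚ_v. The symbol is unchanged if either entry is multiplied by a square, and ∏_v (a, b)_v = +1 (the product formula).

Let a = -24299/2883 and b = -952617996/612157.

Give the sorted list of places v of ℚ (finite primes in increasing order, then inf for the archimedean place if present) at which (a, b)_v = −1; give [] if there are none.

(a, b) ≡ (-33, -143) mod (ℚ^×)²; places V = {2, 3, 7, 11, 13, 31, 47, ∞}.
(a,b)_3: α=-1, u≡1; β=4, v≡1 (mod 3); (1|3)=+1, (1|3)=+1; sign (−1)^0·+1^4·+1^-1 = +1.
(a,b)_7: α=0, u≡2; β=-2, v≡4 (mod 7); (2|7)=+1, (4|7)=+1; sign (−1)^0·+1^-2·+1^0 = +1.
(a,b)_2: α=0, β=2; u≡7, v≡1 (mod 8); ε(u)ε(v)=1·0, αω(v)=0·0, βω(u)=2·0; sum ≡ 0  ⇒  +1.
(a,b)_11: α=1, u≡2; β=3, v≡3 (mod 11); (2|11)=-1, (3|11)=+1; sign (−1)^1·-1^3·+1^1 = +1.
(a,b)_47: α=2, u≡14; β=2, v≡35 (mod 47); (14|47)=+1, (35|47)=-1; sign (−1)^0·+1^2·-1^2 = +1.
(a,b)_13: α=0, u≡5; β=-1, v≡7 (mod 13); (5|13)=-1, (7|13)=-1; sign (−1)^0·-1^-1·-1^0 = -1.
(a,b)_31: α=-2, u≡12; β=-2, v≡15 (mod 31); (12|31)=-1, (15|31)=-1; sign (−1)^0·-1^-2·-1^-2 = +1.
(a,b)_∞: sgn(-33)=−, sgn(-143)=−, so -1.
Ram(-33, -143) = {13, ∞}; no ℚ_13-point on the conic.

[13, inf]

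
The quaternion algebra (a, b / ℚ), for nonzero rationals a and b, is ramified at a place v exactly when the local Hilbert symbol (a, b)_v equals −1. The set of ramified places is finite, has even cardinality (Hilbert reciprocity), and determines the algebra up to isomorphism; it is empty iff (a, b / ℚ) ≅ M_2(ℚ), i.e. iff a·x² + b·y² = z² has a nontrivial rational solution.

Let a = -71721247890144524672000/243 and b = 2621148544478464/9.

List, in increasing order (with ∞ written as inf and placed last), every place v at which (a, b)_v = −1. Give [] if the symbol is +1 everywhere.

(a, b) ≡ (-11657085, 668701) mod (ℚ^×)²; places V = {2, 3, 5, 7, 11, 13, 31, 37, 43, 53, ∞}.
(a,b)_7: α=4, u≡2; β=2, v≡3 (mod 7); (2|7)=+1, (3|7)=-1; sign (−1)^0·+1^2·-1^4 = +1.
(a,b)_∞: sgn(-11657085)=−, sgn(668701)=+, so +1.
(a,b)_43: α=3, u≡7; β=2, v≡32 (mod 43); (7|43)=-1, (32|43)=-1; sign (−1)^0·-1^2·-1^3 = -1.
(a,b)_2: α=10, β=8; u≡3, v≡5 (mod 8); ε(u)ε(v)=1·0, αω(v)=10·1, βω(u)=8·1; sum ≡ 0  ⇒  +1.
(a,b)_5: α=3, u≡3; β=0, v≡1 (mod 5); (3|5)=-1, (1|5)=+1; sign (−1)^0·-1^0·+1^3 = +1.
(a,b)_3: α=-5, u≡1; β=-2, v≡1 (mod 3); (1|3)=+1, (1|3)=+1; sign (−1)^0·+1^-2·+1^-5 = +1.
(a,b)_53: α=1, u≡8; β=1, v≡22 (mod 53); (8|53)=-1, (22|53)=-1; sign (−1)^0·-1^1·-1^1 = +1.
(a,b)_11: α=1, u≡9; β=1, v≡4 (mod 11); (9|11)=+1, (4|11)=+1; sign (−1)^1·+1^1·+1^1 = -1.
(a,b)_31: α=3, u≡3; β=1, v≡13 (mod 31); (3|31)=-1, (13|31)=-1; sign (−1)^1·-1^1·-1^3 = -1.
(a,b)_13: α=2, u≡7; β=2, v≡2 (mod 13); (7|13)=-1, (2|13)=-1; sign (−1)^0·-1^2·-1^2 = +1.
(a,b)_37: α=0, u≡17; β=1, v≡22 (mod 37); (17|37)=-1, (22|37)=-1; sign (−1)^0·-1^1·-1^0 = -1.
|Ram(-11657085, 668701)| = 4, even; anisotropic at {11, 31, 37, 43}.

[11, 31, 37, 43]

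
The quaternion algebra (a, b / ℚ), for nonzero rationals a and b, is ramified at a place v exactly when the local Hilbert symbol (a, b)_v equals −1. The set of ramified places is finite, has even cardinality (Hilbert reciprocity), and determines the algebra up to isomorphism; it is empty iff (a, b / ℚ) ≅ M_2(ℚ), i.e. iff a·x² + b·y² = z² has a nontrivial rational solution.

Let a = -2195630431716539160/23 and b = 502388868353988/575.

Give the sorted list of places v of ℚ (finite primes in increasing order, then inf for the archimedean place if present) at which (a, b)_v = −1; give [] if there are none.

Mod squares: a ≡ -467506970, b ≡ 238119. Check v ∈ {∞, 2, 3, 5, 7, 11, 17, 19, 23, 29, 31}.
v=19: a=19^3·(≡7), b=19^2·(≡5) mod 19; (7|19)=+1, (5|19)=+1; (−1)^{3·2·9}·(+1)^2·(+1)^3 = +1.
v=∞: -467506970 < 0 and 238119 > 0  ⇒  (a,b)_∞ = +1.
v=11: a=11^0·(≡9), b=11^2·(≡2) mod 11; (9|11)=+1, (2|11)=-1; (−1)^{0·2·5}·(+1)^2·(-1)^0 = +1.
v=17: a=17^1·(≡7), b=17^3·(≡16) mod 17; (7|17)=-1, (16|17)=+1; (−1)^{1·3·8}·(-1)^3·(+1)^1 = -1.
v=31: a=31^5·(≡5), b=31^2·(≡19) mod 31; (5|31)=+1, (19|31)=+1; (−1)^{5·2·15}·(+1)^2·(+1)^5 = +1.
v=7: a=7^1·(≡3), b=7^1·(≡4) mod 7; (3|7)=-1, (4|7)=+1; (−1)^{1·1·3}·(-1)^1·(+1)^1 = +1.
v=29: a=29^1·(≡23), b=29^1·(≡16) mod 29; (23|29)=+1, (16|29)=+1; (−1)^{1·1·14}·(+1)^1·(+1)^1 = +1.
v=3: a=3^4·(≡1), b=3^1·(≡2) mod 3; (1|3)=+1, (2|3)=-1; (−1)^{4·1·1}·(+1)^1·(-1)^4 = +1.
v=5: a=5^1·(≡1), b=5^-2·(≡1) mod 5; (1|5)=+1, (1|5)=+1; (−1)^{1·-2·2}·(+1)^-2·(+1)^1 = +1.
v=23: a=23^-1·(≡10), b=23^-1·(≡4) mod 23; (10|23)=-1, (4|23)=+1; (−1)^{-1·-1·11}·(-1)^-1·(+1)^-1 = +1.
v=2: v_2(a)=3, v_2(b)=2; units ≡ 3, 7 (mod 8); ε·ε+αω+βω = 1·1+3·0+2·1 ≡ 1  ⇒  (a,b)_2 = -1.
|Ram(-467506970, 238119)| = 2, even; anisotropic at {2, 17}.

[2, 17]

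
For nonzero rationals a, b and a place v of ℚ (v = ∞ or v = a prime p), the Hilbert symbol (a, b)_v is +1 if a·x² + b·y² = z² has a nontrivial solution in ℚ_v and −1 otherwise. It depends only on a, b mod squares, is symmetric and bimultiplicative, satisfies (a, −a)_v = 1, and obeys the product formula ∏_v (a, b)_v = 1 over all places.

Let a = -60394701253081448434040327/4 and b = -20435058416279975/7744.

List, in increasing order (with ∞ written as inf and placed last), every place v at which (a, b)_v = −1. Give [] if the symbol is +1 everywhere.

[19, 29, 37, inf]

(a, b) ≡ (-11063, -6678671) mod (ℚ^×)²; places V = {2, 5, 11, 13, 17, 19, 23, 29, 31, 37, ∞}.
(a,b)_11: α=0, u≡4; β=-2, v≡3 (mod 11); (4|11)=+1, (3|11)=+1; sign (−1)^0·+1^-2·+1^0 = +1.
(a,b)_31: α=2, u≡25; β=1, v≡20 (mod 31); (25|31)=+1, (20|31)=+1; sign (−1)^0·+1^1·+1^2 = +1.
(a,b)_37: α=3, u≡9; β=2, v≡24 (mod 37); (9|37)=+1, (24|37)=-1; sign (−1)^0·+1^2·-1^3 = -1.
(a,b)_19: α=2, u≡10; β=1, v≡12 (mod 19); (10|19)=-1, (12|19)=-1; sign (−1)^0·-1^1·-1^2 = -1.
(a,b)_13: α=3, u≡11; β=2, v≡9 (mod 13); (11|13)=-1, (9|13)=+1; sign (−1)^0·-1^2·+1^3 = +1.
(a,b)_∞: sgn(-11063)=−, sgn(-6678671)=−, so -1.
(a,b)_23: α=5, u≡8; β=3, v≡22 (mod 23); (8|23)=+1, (22|23)=-1; sign (−1)^1·+1^3·-1^5 = +1.
(a,b)_29: α=2, u≡14; β=1, v≡10 (mod 29); (14|29)=-1, (10|29)=-1; sign (−1)^0·-1^1·-1^2 = -1.
(a,b)_2: α=-2, β=-6; u≡1, v≡1 (mod 8); ε(u)ε(v)=0·0, αω(v)=-2·0, βω(u)=-6·0; sum ≡ 0  ⇒  +1.
(a,b)_17: α=2, u≡2; β=1, v≡7 (mod 17); (2|17)=+1, (7|17)=-1; sign (−1)^0·+1^1·-1^2 = +1.
(a,b)_5: α=0, u≡2; β=2, v≡4 (mod 5); (2|5)=-1, (4|5)=+1; sign (−1)^0·-1^2·+1^0 = +1.
(-11063, -6678671 / ℚ) ramifies at {19, 29, 37, ∞}: a division algebra.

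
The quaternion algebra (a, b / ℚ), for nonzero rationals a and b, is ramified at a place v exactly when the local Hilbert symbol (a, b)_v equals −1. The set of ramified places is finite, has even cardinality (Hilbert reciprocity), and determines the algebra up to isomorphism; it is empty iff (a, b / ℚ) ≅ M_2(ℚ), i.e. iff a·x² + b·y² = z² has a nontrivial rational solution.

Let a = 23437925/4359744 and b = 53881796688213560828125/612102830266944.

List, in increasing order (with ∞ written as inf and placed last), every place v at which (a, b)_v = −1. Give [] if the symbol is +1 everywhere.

Mod squares: a ≡ 53, b ≡ 641173. Check v ∈ {∞, 2, 3, 5, 7, 13, 17, 19, 29, 31, 37, 41, 43, 47, 53}.
v=17: a=17^0·(≡16), b=17^-4·(≡9) mod 17; (16|17)=+1, (9|17)=+1; (−1)^{0·-4·8}·(+1)^-4·(+1)^0 = +1.
v=7: a=7^2·(≡2), b=7^4·(≡2) mod 7; (2|7)=+1, (2|7)=+1; (−1)^{2·4·3}·(+1)^4·(+1)^2 = +1.
v=41: a=41^0·(≡26), b=41^-2·(≡15) mod 41; (26|41)=-1, (15|41)=-1; (−1)^{0·-2·20}·(-1)^-2·(-1)^0 = +1.
v=53: a=53^1·(≡37), b=53^2·(≡2) mod 53; (37|53)=+1, (2|53)=-1; (−1)^{1·2·26}·(+1)^2·(-1)^1 = -1.
v=13: a=13^0·(≡9), b=13^1·(≡9) mod 13; (9|13)=+1, (9|13)=+1; (−1)^{0·1·6}·(+1)^1·(+1)^0 = +1.
v=43: a=43^0·(≡38), b=43^1·(≡39) mod 43; (38|43)=+1, (39|43)=-1; (−1)^{0·1·21}·(+1)^1·(-1)^0 = +1.
v=29: a=29^-2·(≡7), b=29^-2·(≡12) mod 29; (7|29)=+1, (12|29)=-1; (−1)^{-2·-2·14}·(+1)^-2·(-1)^-2 = +1.
v=5: a=5^2·(≡3), b=5^6·(≡2) mod 5; (3|5)=-1, (2|5)=-1; (−1)^{2·6·2}·(-1)^6·(-1)^2 = +1.
v=47: a=47^0·(≡24), b=47^2·(≡38) mod 47; (24|47)=+1, (38|47)=-1; (−1)^{0·2·23}·(+1)^2·(-1)^0 = +1.
v=2: v_2(a)=-6, v_2(b)=-6; units ≡ 5, 5 (mod 8); ε·ε+αω+βω = 0·0+-6·1+-6·1 ≡ 0  ⇒  (a,b)_2 = +1.
v=∞: 53 > 0 and 641173 > 0  ⇒  (a,b)_∞ = +1.
v=3: a=3^-4·(≡2), b=3^-4·(≡1) mod 3; (2|3)=-1, (1|3)=+1; (−1)^{-4·-4·1}·(-1)^-4·(+1)^-4 = +1.
v=31: a=31^0·(≡30), b=31^1·(≡21) mod 31; (30|31)=-1, (21|31)=-1; (−1)^{0·1·15}·(-1)^1·(-1)^0 = -1.
v=19: a=19^2·(≡10), b=19^2·(≡18) mod 19; (10|19)=-1, (18|19)=-1; (−1)^{2·2·9}·(-1)^2·(-1)^2 = +1.
v=37: a=37^0·(≡7), b=37^1·(≡8) mod 37; (7|37)=+1, (8|37)=-1; (−1)^{0·1·18}·(+1)^1·(-1)^0 = +1.
(53, 641173 / ℚ) ramifies at {31, 53}: a division algebra.

[31, 53]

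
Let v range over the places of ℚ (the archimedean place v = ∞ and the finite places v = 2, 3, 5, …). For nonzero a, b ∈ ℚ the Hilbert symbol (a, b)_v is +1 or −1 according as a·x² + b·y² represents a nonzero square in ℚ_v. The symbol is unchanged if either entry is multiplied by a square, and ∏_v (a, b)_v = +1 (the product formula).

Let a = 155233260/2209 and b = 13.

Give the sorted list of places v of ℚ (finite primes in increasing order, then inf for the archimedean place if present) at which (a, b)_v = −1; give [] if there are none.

Mod squares: a ≡ 35, b ≡ 13. Check v ∈ {∞, 2, 3, 5, 7, 13, 47}.
v=5: a=5^1·(≡3), b=5^0·(≡3) mod 5; (3|5)=-1, (3|5)=-1; (−1)^{1·0·2}·(-1)^0·(-1)^1 = -1.
v=2: v_2(a)=2, v_2(b)=0; units ≡ 3, 5 (mod 8); ε·ε+αω+βω = 1·0+2·1+0·1 ≡ 0  ⇒  (a,b)_2 = +1.
v=47: a=47^-2·(≡15), b=47^0·(≡13) mod 47; (15|47)=-1, (13|47)=-1; (−1)^{-2·0·23}·(-1)^0·(-1)^-2 = +1.
v=3: a=3^8·(≡2), b=3^0·(≡1) mod 3; (2|3)=-1, (1|3)=+1; (−1)^{8·0·1}·(-1)^0·(+1)^8 = +1.
v=∞: 35 > 0 and 13 > 0  ⇒  (a,b)_∞ = +1.
v=13: a=13^2·(≡1), b=13^1·(≡1) mod 13; (1|13)=+1, (1|13)=+1; (−1)^{2·1·6}·(+1)^1·(+1)^2 = +1.
v=7: a=7^1·(≡3), b=7^0·(≡6) mod 7; (3|7)=-1, (6|7)=-1; (−1)^{1·0·3}·(-1)^0·(-1)^1 = -1.
|Ram(35, 13)| = 2, even; anisotropic at {5, 7}.

[5, 7]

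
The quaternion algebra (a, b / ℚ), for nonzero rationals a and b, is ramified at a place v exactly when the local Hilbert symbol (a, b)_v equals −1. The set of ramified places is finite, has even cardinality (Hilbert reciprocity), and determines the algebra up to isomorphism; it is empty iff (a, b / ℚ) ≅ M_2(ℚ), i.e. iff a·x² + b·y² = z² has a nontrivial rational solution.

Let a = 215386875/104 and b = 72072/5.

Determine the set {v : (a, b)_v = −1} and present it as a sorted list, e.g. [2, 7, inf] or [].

[2, 7]

Mod squares: a ≡ 286, b ≡ 10010. Check v ∈ {∞, 2, 3, 5, 7, 11, 13, 59}.
v=3: a=3^2·(≡1), b=3^2·(≡2) mod 3; (1|3)=+1, (2|3)=-1; (−1)^{2·2·1}·(+1)^2·(-1)^2 = +1.
v=7: a=7^0·(≡3), b=7^1·(≡4) mod 7; (3|7)=-1, (4|7)=+1; (−1)^{0·1·3}·(-1)^1·(+1)^0 = -1.
v=2: v_2(a)=-3, v_2(b)=3; units ≡ 7, 5 (mod 8); ε·ε+αω+βω = 1·0+-3·1+3·0 ≡ 1  ⇒  (a,b)_2 = -1.
v=5: a=5^4·(≡1), b=5^-1·(≡2) mod 5; (1|5)=+1, (2|5)=-1; (−1)^{4·-1·2}·(+1)^-1·(-1)^4 = +1.
v=13: a=13^-1·(≡10), b=13^1·(≡9) mod 13; (10|13)=+1, (9|13)=+1; (−1)^{-1·1·6}·(+1)^1·(+1)^-1 = +1.
v=59: a=59^2·(≡18), b=59^0·(≡42) mod 59; (18|59)=-1, (42|59)=-1; (−1)^{2·0·29}·(-1)^0·(-1)^2 = +1.
v=11: a=11^1·(≡4), b=11^1·(≡8) mod 11; (4|11)=+1, (8|11)=-1; (−1)^{1·1·5}·(+1)^1·(-1)^1 = +1.
v=∞: 286 > 0 and 10010 > 0  ⇒  (a,b)_∞ = +1.
(286, 10010 / ℚ) ramifies at {2, 7}: a division algebra.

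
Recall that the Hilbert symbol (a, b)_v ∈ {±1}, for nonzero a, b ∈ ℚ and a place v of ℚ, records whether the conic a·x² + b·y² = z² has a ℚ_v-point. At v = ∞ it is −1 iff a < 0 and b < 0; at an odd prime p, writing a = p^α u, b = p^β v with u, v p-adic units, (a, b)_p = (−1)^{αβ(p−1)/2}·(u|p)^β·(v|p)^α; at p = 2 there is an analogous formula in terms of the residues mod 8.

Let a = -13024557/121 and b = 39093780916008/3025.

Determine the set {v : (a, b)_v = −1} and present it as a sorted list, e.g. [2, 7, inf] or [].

[2, 3, 7, 31]

Mod squares: a ≡ -160797, b ≡ 42. Check v ∈ {∞, 2, 3, 5, 7, 11, 13, 19, 31}.
v=5: a=5^0·(≡3), b=5^-2·(≡3) mod 5; (3|5)=-1, (3|5)=-1; (−1)^{0·-2·2}·(-1)^-2·(-1)^0 = +1.
v=19: a=19^1·(≡16), b=19^2·(≡5) mod 19; (16|19)=+1, (5|19)=+1; (−1)^{1·2·9}·(+1)^2·(+1)^1 = +1.
v=∞: -160797 < 0 and 42 > 0  ⇒  (a,b)_∞ = +1.
v=2: v_2(a)=0, v_2(b)=3; units ≡ 3, 5 (mod 8); ε·ε+αω+βω = 1·0+0·1+3·1 ≡ 1  ⇒  (a,b)_2 = -1.
v=31: a=31^1·(≡22), b=31^2·(≡30) mod 31; (22|31)=-1, (30|31)=-1; (−1)^{1·2·15}·(-1)^2·(-1)^1 = -1.
v=11: a=11^-2·(≡4), b=11^-2·(≡9) mod 11; (4|11)=+1, (9|11)=+1; (−1)^{-2·-2·5}·(+1)^-2·(+1)^-2 = +1.
v=13: a=13^1·(≡2), b=13^2·(≡3) mod 13; (2|13)=-1, (3|13)=+1; (−1)^{1·2·6}·(-1)^2·(+1)^1 = +1.
v=3: a=3^5·(≡2), b=3^5·(≡2) mod 3; (2|3)=-1, (2|3)=-1; (−1)^{5·5·1}·(-1)^5·(-1)^5 = -1.
v=7: a=7^1·(≡6), b=7^3·(≡5) mod 7; (6|7)=-1, (5|7)=-1; (−1)^{1·3·3}·(-1)^3·(-1)^1 = -1.
Ram(-160797, 42) = {2, 3, 7, 31}; no ℚ_2-point on the conic.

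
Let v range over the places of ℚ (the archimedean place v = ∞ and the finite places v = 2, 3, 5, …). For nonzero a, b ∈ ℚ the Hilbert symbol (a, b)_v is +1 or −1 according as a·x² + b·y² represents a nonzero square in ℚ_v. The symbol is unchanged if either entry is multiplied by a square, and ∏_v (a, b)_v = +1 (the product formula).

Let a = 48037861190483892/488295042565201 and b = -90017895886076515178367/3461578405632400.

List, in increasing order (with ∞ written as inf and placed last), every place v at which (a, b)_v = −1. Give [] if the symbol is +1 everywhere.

[7, 13]

Mod squares: a ≡ 13, b ≡ -7. Check v ∈ {∞, 2, 3, 5, 7, 13, 17, 19, 37, 41, 43}.
v=3: a=3^4·(≡1), b=3^4·(≡2) mod 3; (1|3)=+1, (2|3)=-1; (−1)^{4·4·1}·(+1)^4·(-1)^4 = +1.
v=7: a=7^4·(≡3), b=7^7·(≡6) mod 7; (3|7)=-1, (6|7)=-1; (−1)^{4·7·3}·(-1)^7·(-1)^4 = -1.
v=41: a=41^6·(≡29), b=41^8·(≡29) mod 41; (29|41)=-1, (29|41)=-1; (−1)^{6·8·20}·(-1)^8·(-1)^6 = +1.
v=5: a=5^0·(≡2), b=5^-2·(≡3) mod 5; (2|5)=-1, (3|5)=-1; (−1)^{0·-2·2}·(-1)^-2·(-1)^0 = +1.
v=2: v_2(a)=2, v_2(b)=-4; units ≡ 5, 1 (mod 8); ε·ε+αω+βω = 0·0+2·0+-4·1 ≡ 0  ⇒  (a,b)_2 = +1.
v=∞: 13 > 0 and -7 < 0  ⇒  (a,b)_∞ = +1.
v=43: a=43^-4·(≡4), b=43^-6·(≡1) mod 43; (4|43)=+1, (1|43)=+1; (−1)^{-4·-6·21}·(+1)^-6·(+1)^-4 = +1.
v=37: a=37^-2·(≡24), b=37^-2·(≡12) mod 37; (24|37)=-1, (12|37)=+1; (−1)^{-2·-2·18}·(-1)^-2·(+1)^-2 = +1.
v=19: a=19^-2·(≡13), b=19^0·(≡3) mod 19; (13|19)=-1, (3|19)=-1; (−1)^{-2·0·9}·(-1)^0·(-1)^-2 = +1.
v=17: a=17^-2·(≡4), b=17^0·(≡14) mod 17; (4|17)=+1, (14|17)=-1; (−1)^{-2·0·8}·(+1)^0·(-1)^-2 = +1.
v=13: a=13^1·(≡9), b=13^2·(≡7) mod 13; (9|13)=+1, (7|13)=-1; (−1)^{1·2·6}·(+1)^2·(-1)^1 = -1.
(13, -7 / ℚ) ramifies at {7, 13}: a division algebra.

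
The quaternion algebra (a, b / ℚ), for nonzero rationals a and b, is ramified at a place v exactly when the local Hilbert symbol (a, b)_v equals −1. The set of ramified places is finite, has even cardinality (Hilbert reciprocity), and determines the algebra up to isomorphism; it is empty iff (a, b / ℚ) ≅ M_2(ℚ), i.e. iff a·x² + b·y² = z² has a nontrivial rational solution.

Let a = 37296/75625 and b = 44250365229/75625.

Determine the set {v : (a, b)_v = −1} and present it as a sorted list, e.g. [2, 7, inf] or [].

Mod squares: a ≡ 259, b ≡ 339549. Check v ∈ {∞, 2, 3, 5, 7, 11, 19, 23, 37}.
v=19: a=19^0·(≡15), b=19^5·(≡6) mod 19; (15|19)=-1, (6|19)=+1; (−1)^{0·5·9}·(-1)^5·(+1)^0 = -1.
v=11: a=11^-2·(≡8), b=11^-2·(≡9) mod 11; (8|11)=-1, (9|11)=+1; (−1)^{-2·-2·5}·(-1)^-2·(+1)^-2 = +1.
v=5: a=5^-4·(≡1), b=5^-4·(≡4) mod 5; (1|5)=+1, (4|5)=+1; (−1)^{-4·-4·2}·(+1)^-4·(+1)^-4 = +1.
v=3: a=3^2·(≡1), b=3^1·(≡2) mod 3; (1|3)=+1, (2|3)=-1; (−1)^{2·1·1}·(+1)^1·(-1)^2 = +1.
v=2: v_2(a)=4, v_2(b)=0; units ≡ 3, 5 (mod 8); ε·ε+αω+βω = 1·0+4·1+0·1 ≡ 0  ⇒  (a,b)_2 = +1.
v=∞: 259 > 0 and 339549 > 0  ⇒  (a,b)_∞ = +1.
v=23: a=23^0·(≡13), b=23^1·(≡14) mod 23; (13|23)=+1, (14|23)=-1; (−1)^{0·1·11}·(+1)^1·(-1)^0 = +1.
v=37: a=37^1·(≡34), b=37^1·(≡10) mod 37; (34|37)=+1, (10|37)=+1; (−1)^{1·1·18}·(+1)^1·(+1)^1 = +1.
v=7: a=7^1·(≡2), b=7^1·(≡2) mod 7; (2|7)=+1, (2|7)=+1; (−1)^{1·1·3}·(+1)^1·(+1)^1 = -1.
|Ram(259, 339549)| = 2, even; anisotropic at {7, 19}.

[7, 19]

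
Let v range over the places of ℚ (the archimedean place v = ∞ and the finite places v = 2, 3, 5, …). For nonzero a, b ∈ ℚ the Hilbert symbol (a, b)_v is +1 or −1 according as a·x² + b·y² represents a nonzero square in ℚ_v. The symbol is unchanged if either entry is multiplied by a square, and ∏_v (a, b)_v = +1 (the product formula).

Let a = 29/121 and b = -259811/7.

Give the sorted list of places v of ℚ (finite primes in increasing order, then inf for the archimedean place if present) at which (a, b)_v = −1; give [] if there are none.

[29, 31]

Mod squares: a ≡ 29, b ≡ -6293. Check v ∈ {∞, 2, 7, 11, 17, 29, 31}.
v=31: a=31^0·(≡11), b=31^1·(≡25) mod 31; (11|31)=-1, (25|31)=+1; (−1)^{0·1·15}·(-1)^1·(+1)^0 = -1.
v=7: a=7^0·(≡4), b=7^-1·(≡1) mod 7; (4|7)=+1, (1|7)=+1; (−1)^{0·-1·3}·(+1)^-1·(+1)^0 = +1.
v=29: a=29^1·(≡6), b=29^1·(≡21) mod 29; (6|29)=+1, (21|29)=-1; (−1)^{1·1·14}·(+1)^1·(-1)^1 = -1.
v=11: a=11^-2·(≡7), b=11^0·(≡6) mod 11; (7|11)=-1, (6|11)=-1; (−1)^{-2·0·5}·(-1)^0·(-1)^-2 = +1.
v=17: a=17^0·(≡6), b=17^2·(≡10) mod 17; (6|17)=-1, (10|17)=-1; (−1)^{0·2·8}·(-1)^2·(-1)^0 = +1.
v=∞: 29 > 0 and -6293 < 0  ⇒  (a,b)_∞ = +1.
v=2: v_2(a)=0, v_2(b)=0; units ≡ 5, 3 (mod 8); ε·ε+αω+βω = 0·1+0·1+0·1 ≡ 0  ⇒  (a,b)_2 = +1.
|Ram(29, -6293)| = 2, even; anisotropic at {29, 31}.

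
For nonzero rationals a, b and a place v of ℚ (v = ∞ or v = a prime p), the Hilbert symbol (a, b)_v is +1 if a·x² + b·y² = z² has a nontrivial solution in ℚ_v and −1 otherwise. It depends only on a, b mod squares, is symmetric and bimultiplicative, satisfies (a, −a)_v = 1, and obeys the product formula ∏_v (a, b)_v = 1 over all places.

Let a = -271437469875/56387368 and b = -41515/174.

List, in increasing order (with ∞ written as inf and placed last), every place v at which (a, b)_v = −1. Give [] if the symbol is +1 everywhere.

(a, b) ≡ (-380190, -20010) mod (ℚ^×)²; places V = {2, 3, 5, 11, 13, 17, 19, 23, 29, ∞}.
(a,b)_3: α=5, u≡2; β=-1, v≡2 (mod 3); (2|3)=-1, (2|3)=-1; sign (−1)^1·-1^-1·-1^5 = -1.
(a,b)_5: α=3, u≡2; β=1, v≡3 (mod 5); (2|5)=-1, (3|5)=-1; sign (−1)^0·-1^1·-1^3 = +1.
(a,b)_29: α=-3, u≡12; β=-1, v≡7 (mod 29); (12|29)=-1, (7|29)=+1; sign (−1)^0·-1^-1·+1^-3 = -1.
(a,b)_23: α=1, u≡19; β=1, v≡8 (mod 23); (19|23)=-1, (8|23)=+1; sign (−1)^1·-1^1·+1^1 = +1.
(a,b)_∞: sgn(-380190)=−, sgn(-20010)=−, so -1.
(a,b)_17: α=-2, u≡2; β=0, v≡4 (mod 17); (2|17)=+1, (4|17)=+1; sign (−1)^0·+1^0·+1^-2 = +1.
(a,b)_13: α=2, u≡8; β=0, v≡4 (mod 13); (8|13)=-1, (4|13)=+1; sign (−1)^0·-1^0·+1^2 = +1.
(a,b)_11: α=2, u≡1; β=0, v≡6 (mod 11); (1|11)=+1, (6|11)=-1; sign (−1)^0·+1^0·-1^2 = +1.
(a,b)_2: α=-3, β=-1; u≡1, v≡3 (mod 8); ε(u)ε(v)=0·1, αω(v)=-3·1, βω(u)=-1·0; sum ≡ 1  ⇒  -1.
(a,b)_19: α=1, u≡11; β=2, v≡6 (mod 19); (11|19)=+1, (6|19)=+1; sign (−1)^0·+1^2·+1^1 = +1.
|Ram(-380190, -20010)| = 4, even; anisotropic at {2, 3, 29, ∞}.

[2, 3, 29, inf]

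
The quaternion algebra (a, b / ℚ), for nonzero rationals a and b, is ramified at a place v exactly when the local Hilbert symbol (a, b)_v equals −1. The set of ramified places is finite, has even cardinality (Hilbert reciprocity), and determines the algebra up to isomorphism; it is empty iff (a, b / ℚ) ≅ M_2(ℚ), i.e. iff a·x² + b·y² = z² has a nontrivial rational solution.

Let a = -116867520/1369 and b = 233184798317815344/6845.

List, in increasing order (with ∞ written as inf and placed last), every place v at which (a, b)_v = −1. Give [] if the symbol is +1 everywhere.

[7, 31]

Mod squares: a ≡ -202895, b ≡ 55. Check v ∈ {∞, 2, 3, 5, 7, 11, 13, 17, 23, 31, 37}.
v=3: a=3^2·(≡1), b=3^2·(≡1) mod 3; (1|3)=+1, (1|3)=+1; (−1)^{2·2·1}·(+1)^2·(+1)^2 = +1.
v=13: a=13^0·(≡9), b=13^2·(≡4) mod 13; (9|13)=+1, (4|13)=+1; (−1)^{0·2·6}·(+1)^2·(+1)^0 = +1.
v=5: a=5^1·(≡4), b=5^-1·(≡1) mod 5; (4|5)=+1, (1|5)=+1; (−1)^{1·-1·2}·(+1)^-1·(+1)^1 = +1.
v=11: a=11^1·(≡6), b=11^3·(≡3) mod 11; (6|11)=-1, (3|11)=+1; (−1)^{1·3·5}·(-1)^3·(+1)^1 = +1.
v=23: a=23^0·(≡22), b=23^2·(≡8) mod 23; (22|23)=-1, (8|23)=+1; (−1)^{0·2·11}·(-1)^2·(+1)^0 = +1.
v=2: v_2(a)=6, v_2(b)=4; units ≡ 1, 7 (mod 8); ε·ε+αω+βω = 0·1+6·0+4·0 ≡ 0  ⇒  (a,b)_2 = +1.
v=17: a=17^1·(≡4), b=17^2·(≡15) mod 17; (4|17)=+1, (15|17)=+1; (−1)^{1·2·8}·(+1)^2·(+1)^1 = +1.
v=7: a=7^1·(≡1), b=7^2·(≡6) mod 7; (1|7)=+1, (6|7)=-1; (−1)^{1·2·3}·(+1)^2·(-1)^1 = -1.
v=31: a=31^1·(≡29), b=31^2·(≡27) mod 31; (29|31)=-1, (27|31)=-1; (−1)^{1·2·15}·(-1)^2·(-1)^1 = -1.
v=∞: -202895 < 0 and 55 > 0  ⇒  (a,b)_∞ = +1.
v=37: a=37^-2·(≡14), b=37^-2·(≡35) mod 37; (14|37)=-1, (35|37)=-1; (−1)^{-2·-2·18}·(-1)^-2·(-1)^-2 = +1.
|Ram(-202895, 55)| = 2, even; anisotropic at {7, 31}.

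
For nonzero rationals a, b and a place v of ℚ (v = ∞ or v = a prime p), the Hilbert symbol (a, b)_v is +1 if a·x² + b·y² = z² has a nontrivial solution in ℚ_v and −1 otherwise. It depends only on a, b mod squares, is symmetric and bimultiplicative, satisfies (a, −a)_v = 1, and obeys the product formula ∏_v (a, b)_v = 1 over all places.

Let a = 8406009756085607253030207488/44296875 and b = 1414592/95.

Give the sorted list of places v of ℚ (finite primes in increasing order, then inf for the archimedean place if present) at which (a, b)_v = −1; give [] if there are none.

[5, 31, 37, 41]

Mod squares: a ≡ 31272955, b ≡ 2185. Check v ∈ {∞, 2, 3, 5, 7, 19, 23, 31, 37, 41}.
v=3: a=3^-4·(≡1), b=3^0·(≡1) mod 3; (1|3)=+1, (1|3)=+1; (−1)^{-4·0·1}·(+1)^0·(+1)^-4 = +1.
v=2: v_2(a)=28, v_2(b)=6; units ≡ 3, 1 (mod 8); ε·ε+αω+βω = 1·0+28·0+6·1 ≡ 0  ⇒  (a,b)_2 = +1.
v=37: a=37^1·(≡22), b=37^0·(≡18) mod 37; (22|37)=-1, (18|37)=-1; (−1)^{1·0·18}·(-1)^0·(-1)^1 = -1.
v=∞: 31272955 > 0 and 2185 > 0  ⇒  (a,b)_∞ = +1.
v=5: a=5^-7·(≡4), b=5^-1·(≡3) mod 5; (4|5)=+1, (3|5)=-1; (−1)^{-7·-1·2}·(+1)^-1·(-1)^-7 = -1.
v=41: a=41^1·(≡40), b=41^0·(≡26) mod 41; (40|41)=+1, (26|41)=-1; (−1)^{1·0·20}·(+1)^0·(-1)^1 = -1.
v=19: a=19^5·(≡13), b=19^-1·(≡16) mod 19; (13|19)=-1, (16|19)=+1; (−1)^{5·-1·9}·(-1)^-1·(+1)^5 = +1.
v=7: a=7^-1·(≡4), b=7^0·(≡1) mod 7; (4|7)=+1, (1|7)=+1; (−1)^{-1·0·3}·(+1)^0·(+1)^-1 = +1.
v=23: a=23^4·(≡4), b=23^1·(≡16) mod 23; (4|23)=+1, (16|23)=+1; (−1)^{4·1·11}·(+1)^1·(+1)^4 = +1.
v=31: a=31^3·(≡17), b=31^2·(≡23) mod 31; (17|31)=-1, (23|31)=-1; (−1)^{3·2·15}·(-1)^2·(-1)^3 = -1.
(31272955, 2185 / ℚ) ramifies at {5, 31, 37, 41}: a division algebra.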